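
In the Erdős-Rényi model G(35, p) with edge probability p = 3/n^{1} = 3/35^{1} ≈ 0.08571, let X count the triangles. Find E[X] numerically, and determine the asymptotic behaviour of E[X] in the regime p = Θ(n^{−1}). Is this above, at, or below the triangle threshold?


Number of potential triangles: C(35, 3) = 6545.
Each occurs with probability p³ ≈ (0.08571)³ ≈ 6.297376e-04.
By linearity: E[X] = C(35, 3)·p³ ≈ 6545 · 6.297376e-04 ≈ 4.1216.
Here α = 1, so p = 3/n is exactly at the triangle threshold p ~ 1/n. Asymptotically E[X] → c³/6 = 3³/6 = 9/2 ≈ 4.5000, a bounded constant. In this regime the triangle count is asymptotically Poisson(c³/6).

E[X] ≈ 4.1216; in regime p = Θ(1/n^{1}) E[X] stays bounded (at the triangle threshold p ~ 1/n).


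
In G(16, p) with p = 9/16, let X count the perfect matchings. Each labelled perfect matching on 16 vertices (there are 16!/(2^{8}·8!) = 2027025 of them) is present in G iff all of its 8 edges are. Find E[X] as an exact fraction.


K_16 has 16!/(2^{8}·8!) = 2027025 labelled perfect matchings.
For each such perfect matching H, let X_H = 1 if all 8 edges of H are present in G. Then P[X_H = 1] = p^{8} = (9/16)^{8} = 43046721/4294967296.
By linearity: E[X] = Σ_H E[X_H] = 2027025 · p^{8} = 2027025 · 43046721/4294967296 = 87256779635025/4294967296.
Numerically: E[X] ≈ 2.032e+04.

E[X] = 2027025 · (9/16)^{8} = 87256779635025/4294967296 ≈ 2.032e+04.


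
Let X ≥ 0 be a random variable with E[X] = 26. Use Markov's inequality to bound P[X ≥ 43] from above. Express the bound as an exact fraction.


μ = E[X] = 26, a = 43.
Markov: P[X ≥ 43] ≤ μ/a = (26)/43 = 26/43.
Numerically: ≈ 0.604651.
(Since a = 43 > μ = 26.000000, the bound 26/43 is < 1 and informative.)

P[X ≥ 43] ≤ 26/43 ≈ 0.604651.


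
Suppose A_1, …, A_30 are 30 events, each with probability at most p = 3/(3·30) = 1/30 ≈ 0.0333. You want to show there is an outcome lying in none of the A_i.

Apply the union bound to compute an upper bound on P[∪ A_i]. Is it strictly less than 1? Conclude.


Union bound: P[∪_{i=1}^{30} A_i] ≤ Σ_i P[A_i] ≤ 30·p = 30·(1/30) = 1.
Numerically: 1 ≈ 1.0000.
Is 1 < 1? NO.
Since the bound 1 is ≥ 1, the union bound is uninformative here; it does NOT by itself certify existence.

30·p = 1 ≈ 1.0000; existence NOT certified by the union bound.


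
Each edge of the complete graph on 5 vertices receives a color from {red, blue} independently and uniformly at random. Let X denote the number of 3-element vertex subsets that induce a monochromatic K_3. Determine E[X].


Let X = Σ_S X_S over the C(5, 3) = 10 subsets S of size 3, where X_S = 1 if the K_3 on S is monochromatic.
For a fixed S, the K_3 on S has C(3, 2) = 3 edges. P[all 3 edges red] = (1/2)^3, and likewise for blue, so P[monochromatic] = 2·(1/2)^3 = 2^{1 − 3} = 1/4.
Summing: E[X] = C(5, 3) · 2^{1 − 3} = 10 · 1/4 = 5/2.
Numerically: E[X] ≈ 2.5000.

E[X] = C(5,3)·2^(1−C(3,2)) = 5/2 ≈ 2.5000.


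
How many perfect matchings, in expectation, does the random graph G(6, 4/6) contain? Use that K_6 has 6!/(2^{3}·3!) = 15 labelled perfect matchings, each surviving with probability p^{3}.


K_6 has 6!/(2^{3}·3!) = 15 labelled perfect matchings.
For each such perfect matching H, let X_H = 1 if all 3 edges of H are present in G. Then P[X_H = 1] = p^{3} = (2/3)^{3} = 8/27.
By linearity: E[X] = Σ_H E[X_H] = 15 · p^{3} = 15 · 8/27 = 40/9.
Numerically: E[X] ≈ 4.44.

E[X] = 15 · (2/3)^{3} = 40/9 ≈ 4.44.


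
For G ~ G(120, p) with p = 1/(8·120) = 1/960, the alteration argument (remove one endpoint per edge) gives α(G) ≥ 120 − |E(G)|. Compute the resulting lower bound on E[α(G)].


E[|E(G)|] = C(120, 2)·p = 7140 · (1/960) = 119/16.
E[α(G)] ≥ n − E[|E(G)|] = 120 − 119/16 = 1801/16.
Numerically: ≈ 112.56250.
(This is only a lower bound; the true E[α(G)] may be larger.)

E[α(G)] ≥ 1801/16 ≈ 112.56250.


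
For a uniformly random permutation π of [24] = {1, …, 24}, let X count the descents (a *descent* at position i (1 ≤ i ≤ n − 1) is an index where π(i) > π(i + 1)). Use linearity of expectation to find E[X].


Write X = Σ X_I over i = 1, …, 23, with X_I the indicator of one descent.
There are 23 indicators.
For each fixed i, the pair (π(i), π(i+1)) is a uniformly random ordered pair of distinct values from {1, …, 24}; by symmetry P[π(i) > π(i+1)] = 1/2.
By linearity: E[X] = 23 · (1/2) = (24 − 1) · (1/2) = 23/2 ≈ 11.5000.

E[X] = 23/2 = 11.5000.


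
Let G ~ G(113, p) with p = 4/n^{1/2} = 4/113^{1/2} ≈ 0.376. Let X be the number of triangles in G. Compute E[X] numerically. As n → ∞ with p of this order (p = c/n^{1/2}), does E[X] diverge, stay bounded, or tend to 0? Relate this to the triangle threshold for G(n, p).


Number of potential triangles: C(113, 3) = 234136.
Each occurs with probability p³ ≈ (0.376)³ ≈ 5.32798e-02.
By linearity: E[X] = C(113, 3)·p³ ≈ 234136 · 5.32798e-02 ≈ 12474.711.
Since α = 1/2 < 1, p = c/n^{1/2} ≫ 1/n is above the triangle threshold p ~ 1/n. Asymptotically E[X] ~ (c³/6)·n^{3(1−α)} = (4³/6)·n^{1.5} → ∞; triangles are abundant w.h.p.

E[X] ≈ 12474.711; in regime p = Θ(1/n^{1/2}) E[X] diverges (above the triangle threshold p ~ 1/n).


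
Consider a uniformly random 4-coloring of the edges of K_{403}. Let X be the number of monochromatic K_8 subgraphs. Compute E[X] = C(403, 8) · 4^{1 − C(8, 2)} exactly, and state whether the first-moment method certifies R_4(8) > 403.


E[X] = C(403, 8) · 4^{1 − 28} = 16090020602228430 · 4^{−27} = 16090020602228430/18014398509481984.
As a reduced fraction: E[X] = 8045010301114215/9007199254740992 ≈ 0.893.
Is E[X] < 1? YES.
Since E[X] < 1, there exists a 4-coloring of K_{403} with no monochromatic K_8; hence R_4(8) > 403.

E[X] = 8045010301114215/9007199254740992 ≈ 0.893; E[X] < 1, so R_4(8) > 403.


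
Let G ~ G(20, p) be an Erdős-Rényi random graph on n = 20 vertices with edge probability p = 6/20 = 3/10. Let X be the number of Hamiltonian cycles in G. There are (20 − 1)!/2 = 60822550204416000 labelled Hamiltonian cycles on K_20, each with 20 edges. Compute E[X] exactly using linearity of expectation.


K_20 has (20 − 1)!/2 = 60822550204416000 labelled Hamiltonian cycles.
For each such Hamiltonian cycle H, let X_H = 1 if all 20 edges of H are present in G. Then P[X_H = 1] = p^{20} = (3/10)^{20} = 3486784401/100000000000000000000.
By linearity of expectation: E[X] = Σ_H E[X_H] = 60822550204416000 · p^{20} = 60822550204416000 · 3486784401/100000000000000000000 = 51776152168407487821/24414062500000.
Numerically: E[X] ≈ 2.12e+06.

E[X] = 60822550204416000 · (3/10)^{20} = 51776152168407487821/24414062500000 ≈ 2.12e+06.


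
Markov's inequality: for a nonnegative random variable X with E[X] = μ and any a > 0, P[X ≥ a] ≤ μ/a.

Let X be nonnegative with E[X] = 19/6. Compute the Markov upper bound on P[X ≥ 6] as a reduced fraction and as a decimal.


μ = E[X] = 19/6, a = 6.
Markov: P[X ≥ 6] ≤ μ/a = (19/6)/6 = 19/36.
Numerically: ≈ 0.52778.
(Since a = 6 > μ = 3.16667, the bound 19/36 is < 1 and informative.)

P[X ≥ 6] ≤ 19/36 ≈ 0.52778.


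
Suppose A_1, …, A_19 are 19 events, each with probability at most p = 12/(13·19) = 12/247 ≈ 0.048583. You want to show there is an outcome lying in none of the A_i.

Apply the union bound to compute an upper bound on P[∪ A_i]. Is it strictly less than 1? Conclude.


Union bound: P[∪_{i=1}^{19} A_i] ≤ Σ_i P[A_i] ≤ 19·p = 19·(12/247) = 12/13.
Numerically: 12/13 ≈ 0.923077.
Is 12/13 < 1? YES.
Since P[∪ A_i] ≤ 12/13 < 1, the complement has P[∩ A_i^c] ≥ 1 − 12/13 = 1/13 > 0, so some outcome avoids every A_i.

19·p = 12/13 ≈ 0.923077; existence CERTIFIED by the union bound.


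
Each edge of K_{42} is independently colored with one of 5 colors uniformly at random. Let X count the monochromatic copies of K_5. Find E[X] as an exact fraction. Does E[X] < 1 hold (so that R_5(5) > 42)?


E[X] = C(42, 5) · 5^{1 − 10} = 850668 · 5^{−9} = 850668/1953125.
As a reduced fraction: E[X] = 850668/1953125 ≈ 0.4355.
Is E[X] < 1? YES.
Since E[X] < 1, there exists a 5-coloring of K_{42} with no monochromatic K_5; hence R_5(5) > 42.

E[X] = 850668/1953125 ≈ 0.4355; E[X] < 1, so R_5(5) > 42.


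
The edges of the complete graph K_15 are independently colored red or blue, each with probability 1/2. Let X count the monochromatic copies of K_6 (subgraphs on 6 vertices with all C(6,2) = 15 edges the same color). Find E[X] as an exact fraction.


Let X = Σ_S X_S over the C(15, 6) = 5005 subsets S of size 6, where X_S = 1 if the K_6 on S is monochromatic.
For a fixed S, the K_6 on S has C(6, 2) = 15 edges. P[all 15 edges red] = (1/2)^15, and likewise for blue, so P[monochromatic] = 2·(1/2)^15 = 2^{1 − 15} = 1/16384.
By linearity of expectation: E[X] = C(15, 6) · 2^{1 − 15} = 5005 · 1/16384 = 5005/16384.
Numerically: E[X] ≈ 0.3055.

E[X] = C(15,6)·2^(1−C(6,2)) = 5005/16384 ≈ 0.3055.


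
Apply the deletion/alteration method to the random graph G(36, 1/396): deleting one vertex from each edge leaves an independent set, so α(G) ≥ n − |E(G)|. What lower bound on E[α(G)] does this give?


E[|E(G)|] = C(36, 2)·p = 630 · (1/396) = 35/22.
E[α(G)] ≥ n − E[|E(G)|] = 36 − 35/22 = 757/22.
Numerically: ≈ 34.40909.
(This is only a lower bound; the true E[α(G)] may be larger.)

E[α(G)] ≥ 757/22 ≈ 34.40909.


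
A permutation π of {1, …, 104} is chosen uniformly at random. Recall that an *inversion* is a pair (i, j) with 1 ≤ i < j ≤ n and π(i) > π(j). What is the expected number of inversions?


Write X = Σ X_I over the C(104, 2) = 5356 pairs i < j, with X_I the indicator of one inversion.
There are 5356 indicators.
For each fixed pair i < j, the values π(i) and π(j) are two distinct elements of {1, …, 104} in uniformly random order; by symmetry P[π(i) > π(j)] = 1/2.
By linearity: E[X] = 5356 · (1/2) = C(104, 2) · (1/2) = 5356/2 = 2678 ≈ 2678.00000.

E[X] = 2678 = 2678.00000.


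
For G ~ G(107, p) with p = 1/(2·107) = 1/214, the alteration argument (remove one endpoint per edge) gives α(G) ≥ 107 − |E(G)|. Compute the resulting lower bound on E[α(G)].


E[|E(G)|] = C(107, 2)·p = 5671 · (1/214) = 53/2.
E[α(G)] ≥ n − E[|E(G)|] = 107 − 53/2 = 161/2.
Numerically: ≈ 80.50000.
(This is only a lower bound; the true E[α(G)] may be larger.)

E[α(G)] ≥ 161/2 ≈ 80.50000.


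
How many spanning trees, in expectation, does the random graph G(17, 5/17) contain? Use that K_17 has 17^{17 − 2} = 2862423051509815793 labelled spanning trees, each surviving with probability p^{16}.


K_17 has 17^{17 − 2} = 2862423051509815793 labelled spanning trees.
For each such spanning tree H, let X_H = 1 if all 16 edges of H are present in G. Then P[X_H = 1] = p^{16} = (5/17)^{16} = 152587890625/48661191875666868481.
Summing the indicators: E[X] = Σ_H E[X_H] = 2862423051509815793 · p^{16} = 2862423051509815793 · 152587890625/48661191875666868481 = 152587890625/17.
Numerically: E[X] ≈ 8.9758e+09.

E[X] = 2862423051509815793 · (5/17)^{16} = 152587890625/17 ≈ 8.9758e+09.


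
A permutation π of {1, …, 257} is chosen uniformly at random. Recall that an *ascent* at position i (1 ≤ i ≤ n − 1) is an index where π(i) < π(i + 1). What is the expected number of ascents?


Write X = Σ X_I over i = 1, …, 256, with X_I the indicator of one ascent.
There are 256 indicators.
For each fixed i, the pair (π(i), π(i+1)) is a uniformly random ordered pair of distinct values from {1, …, 257}; by symmetry P[π(i) < π(i+1)] = 1/2.
By linearity: E[X] = 256 · (1/2) = (257 − 1) · (1/2) = 128 ≈ 128.00000.

E[X] = 128 = 128.00000.


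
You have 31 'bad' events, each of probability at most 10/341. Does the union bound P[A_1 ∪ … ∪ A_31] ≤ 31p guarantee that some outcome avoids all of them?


Union bound: P[∪_{i=1}^{31} A_i] ≤ Σ_i P[A_i] ≤ 31·p = 31·(10/341) = 10/11.
Numerically: 10/11 ≈ 0.909091.
Is 10/11 < 1? YES.
Since P[∪ A_i] ≤ 10/11 < 1, the complement has P[∩ A_i^c] ≥ 1 − 10/11 = 1/11 > 0, so some outcome avoids every A_i.

31·p = 10/11 ≈ 0.909091; existence CERTIFIED by the union bound.


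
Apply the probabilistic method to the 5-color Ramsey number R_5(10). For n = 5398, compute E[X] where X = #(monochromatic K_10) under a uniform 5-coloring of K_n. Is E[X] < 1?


E[X] = C(5398, 10) · 5^{1 − 45} = 5740413564134635387185954535766 · 5^{−44} = 5740413564134635387185954535766/5684341886080801486968994140625.
As a reduced fraction: E[X] = 5740413564134635387185954535766/5684341886080801486968994140625 ≈ 1.009864.
Is E[X] < 1? NO.
Since E[X] ≥ 1, the first-moment bound is inconclusive at n = 5398; it does NOT by itself certify R_5(10) > 5398.

E[X] = 5740413564134635387185954535766/5684341886080801486968994140625 ≈ 1.009864; E[X] ≥ 1; first-moment method inconclusive here.


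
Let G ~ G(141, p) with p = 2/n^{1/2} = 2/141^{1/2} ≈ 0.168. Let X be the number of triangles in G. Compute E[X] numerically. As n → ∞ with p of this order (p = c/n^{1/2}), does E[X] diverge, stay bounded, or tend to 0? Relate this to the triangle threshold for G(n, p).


Number of potential triangles: C(141, 3) = 457310.
Each occurs with probability p³ ≈ (0.168)³ ≈ 4.77817e-03.
By linearity: E[X] = C(141, 3)·p³ ≈ 457310 · 4.77817e-03 ≈ 2185.104.
Since α = 1/2 < 1, p = c/n^{1/2} ≫ 1/n is above the triangle threshold p ~ 1/n. Asymptotically E[X] ~ (c³/6)·n^{3(1−α)} = (2³/6)·n^{1.5} → ∞; triangles are abundant w.h.p.

E[X] ≈ 2185.104; in regime p = Θ(1/n^{1/2}) E[X] diverges (above the triangle threshold p ~ 1/n).


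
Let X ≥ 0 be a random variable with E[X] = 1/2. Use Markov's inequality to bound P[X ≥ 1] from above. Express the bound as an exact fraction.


μ = E[X] = 1/2, a = 1.
Markov: P[X ≥ 1] ≤ μ/a = (1/2)/1 = 1/2.
Numerically: ≈ 0.5000.
(Since a = 1 > μ = 0.5000, the bound 1/2 is < 1 and informative.)

P[X ≥ 1] ≤ 1/2 ≈ 0.5000.


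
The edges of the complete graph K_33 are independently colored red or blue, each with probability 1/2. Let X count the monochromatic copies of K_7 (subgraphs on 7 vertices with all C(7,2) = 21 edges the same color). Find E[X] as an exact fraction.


Let X = Σ_S X_S over the C(33, 7) = 4272048 subsets S of size 7, where X_S = 1 if the K_7 on S is monochromatic.
For a fixed S, the K_7 on S has C(7, 2) = 21 edges. P[all 21 edges red] = (1/2)^21, and likewise for blue, so P[monochromatic] = 2·(1/2)^21 = 2^{1 − 21} = 1/1048576.
By linearity: E[X] = C(33, 7) · 2^{1 − 21} = 4272048 · 1/1048576 = 267003/65536.
Numerically: E[X] ≈ 4.074.

E[X] = C(33,7)·2^(1−C(7,2)) = 267003/65536 ≈ 4.074.


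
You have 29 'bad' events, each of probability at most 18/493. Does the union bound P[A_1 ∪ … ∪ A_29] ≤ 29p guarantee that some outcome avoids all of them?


Union bound: P[∪_{i=1}^{29} A_i] ≤ Σ_i P[A_i] ≤ 29·p = 29·(18/493) = 18/17.
Numerically: 18/17 ≈ 1.0588.
Is 18/17 < 1? NO.
Since the bound 18/17 is ≥ 1, the union bound is uninformative here; it does NOT by itself certify existence.

29·p = 18/17 ≈ 1.0588; existence NOT certified by the union bound.


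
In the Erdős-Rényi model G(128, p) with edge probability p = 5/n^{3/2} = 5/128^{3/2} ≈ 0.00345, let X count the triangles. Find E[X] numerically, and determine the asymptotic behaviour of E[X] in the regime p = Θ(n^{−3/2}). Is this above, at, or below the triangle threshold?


Number of potential triangles: C(128, 3) = 341376.
Each occurs with probability p³ ≈ (0.00345)³ ≈ 4.11590e-08.
By linearity: E[X] = C(128, 3)·p³ ≈ 341376 · 4.11590e-08 ≈ 0.014.
Since α = 3/2 > 1, p = c/n^{3/2} = o(1/n) is below the triangle threshold p ~ 1/n. Asymptotically E[X] ~ (c³/6)·n^{3(1−α)} = (5³/6)·n^{-1.5} → 0, so by Markov's inequality G has no triangles w.h.p.

E[X] ≈ 0.014; in regime p = Θ(1/n^{3/2}) E[X] tends to 0 (below the triangle threshold p ~ 1/n).


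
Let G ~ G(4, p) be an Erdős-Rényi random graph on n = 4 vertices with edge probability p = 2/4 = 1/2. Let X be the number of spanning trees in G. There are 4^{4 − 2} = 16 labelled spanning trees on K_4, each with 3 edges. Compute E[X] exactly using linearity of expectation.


K_4 has 4^{4 − 2} = 16 labelled spanning trees.
For each such spanning tree H, let X_H = 1 if all 3 edges of H are present in G. Then P[X_H = 1] = p^{3} = (1/2)^{3} = 1/8.
Summing the indicators: E[X] = Σ_H E[X_H] = 16 · p^{3} = 16 · 1/8 = 2.
Numerically: E[X] ≈ 2.

E[X] = 16 · (1/2)^{3} = 2 ≈ 2.


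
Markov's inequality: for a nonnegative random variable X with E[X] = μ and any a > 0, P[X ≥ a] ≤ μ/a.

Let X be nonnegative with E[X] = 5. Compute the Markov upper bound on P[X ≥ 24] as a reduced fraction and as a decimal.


μ = E[X] = 5, a = 24.
Markov: P[X ≥ 24] ≤ μ/a = (5)/24 = 5/24.
Numerically: ≈ 0.208.
(Since a = 24 > μ = 5.000, the bound 5/24 is < 1 and informative.)

P[X ≥ 24] ≤ 5/24 ≈ 0.208.


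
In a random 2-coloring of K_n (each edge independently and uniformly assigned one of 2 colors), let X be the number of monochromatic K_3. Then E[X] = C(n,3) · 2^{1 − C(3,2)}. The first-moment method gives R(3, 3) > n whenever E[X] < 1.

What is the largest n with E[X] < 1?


We need C(n, 3) · 2^{1 − 3} < 1, i.e. C(n, 3) < 2^{3 − 1} = 4.
Check values of n near the boundary:
  n = 3: C(3, 3) = 1; 1 < 4? YES
  n = 4: C(4, 3) = 4; 4 < 4? NO
  n = 5: C(5, 3) = 10; 10 < 4? NO
The largest n with C(n, 3) < 4 is n = 3 (where E[X] = 1/4 ≈ 0.250). Hence R(3, 3) > 3, i.e. R(3, 3) ≥ 4.

Largest n = 3; hence R(3, 3) > 3.


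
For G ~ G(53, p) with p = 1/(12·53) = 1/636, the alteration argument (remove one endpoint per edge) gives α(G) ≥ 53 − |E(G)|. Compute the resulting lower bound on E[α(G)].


E[|E(G)|] = C(53, 2)·p = 1378 · (1/636) = 13/6.
E[α(G)] ≥ n − E[|E(G)|] = 53 − 13/6 = 305/6.
Numerically: ≈ 50.833.
(This is only a lower bound; the true E[α(G)] may be larger.)

E[α(G)] ≥ 305/6 ≈ 50.833.


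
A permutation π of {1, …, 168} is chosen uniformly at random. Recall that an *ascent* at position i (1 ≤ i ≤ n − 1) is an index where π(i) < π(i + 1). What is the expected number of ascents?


Write X = Σ X_I over i = 1, …, 167, with X_I the indicator of one ascent.
There are 167 indicators.
For each fixed i, the pair (π(i), π(i+1)) is a uniformly random ordered pair of distinct values from {1, …, 168}; by symmetry P[π(i) < π(i+1)] = 1/2.
By linearity: E[X] = 167 · (1/2) = (168 − 1) · (1/2) = 167/2 ≈ 83.500000.

E[X] = 167/2 = 83.500000.


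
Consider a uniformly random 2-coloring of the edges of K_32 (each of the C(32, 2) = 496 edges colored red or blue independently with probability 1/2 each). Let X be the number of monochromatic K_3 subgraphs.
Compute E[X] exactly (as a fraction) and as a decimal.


Let X = Σ_S X_S over the C(32, 3) = 4960 subsets S of size 3, where X_S = 1 if the K_3 on S is monochromatic.
For a fixed S, the K_3 on S has C(3, 2) = 3 edges. P[all 3 edges red] = (1/2)^3, and likewise for blue, so P[monochromatic] = 2·(1/2)^3 = 2^{1 − 3} = 1/4.
By linearity: E[X] = C(32, 3) · 2^{1 − 3} = 4960 · 1/4 = 1240.
Numerically: E[X] ≈ 1240.000.

E[X] = C(32,3)·2^(1−C(3,2)) = 1240 ≈ 1240.000.


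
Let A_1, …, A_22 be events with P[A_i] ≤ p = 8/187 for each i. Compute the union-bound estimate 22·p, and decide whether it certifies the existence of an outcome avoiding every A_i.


Union bound: P[∪_{i=1}^{22} A_i] ≤ Σ_i P[A_i] ≤ 22·p = 22·(8/187) = 16/17.
Numerically: 16/17 ≈ 0.94118.
Is 16/17 < 1? YES.
Since P[∪ A_i] ≤ 16/17 < 1, the complement has P[∩ A_i^c] ≥ 1 − 16/17 = 1/17 > 0, so some outcome avoids every A_i.

22·p = 16/17 ≈ 0.94118; existence CERTIFIED by the union bound.


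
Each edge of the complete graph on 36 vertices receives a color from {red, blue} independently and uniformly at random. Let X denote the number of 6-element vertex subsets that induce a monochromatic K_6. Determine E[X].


Let X = Σ_S X_S over the C(36, 6) = 1947792 subsets S of size 6, where X_S = 1 if the K_6 on S is monochromatic.
For a fixed S, the K_6 on S has C(6, 2) = 15 edges. P[all 15 edges red] = (1/2)^15, and likewise for blue, so P[monochromatic] = 2·(1/2)^15 = 2^{1 − 15} = 1/16384.
Summing: E[X] = C(36, 6) · 2^{1 − 15} = 1947792 · 1/16384 = 121737/1024.
Numerically: E[X] ≈ 118.8838.

E[X] = C(36,6)·2^(1−C(6,2)) = 121737/1024 ≈ 118.8838.


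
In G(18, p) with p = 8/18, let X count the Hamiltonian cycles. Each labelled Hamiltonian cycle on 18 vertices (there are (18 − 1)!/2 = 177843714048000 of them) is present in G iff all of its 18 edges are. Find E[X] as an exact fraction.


K_18 has (18 − 1)!/2 = 177843714048000 labelled Hamiltonian cycles.
For each such Hamiltonian cycle H, let X_H = 1 if all 18 edges of H are present in G. Then P[X_H = 1] = p^{18} = (4/9)^{18} = 68719476736/150094635296999121.
Summing the indicators: E[X] = Σ_H E[X_H] = 177843714048000 · p^{18} = 177843714048000 · 68719476736/150094635296999121 = 16764508875398316032000/205891132094649.
Numerically: E[X] ≈ 8.14241e+07.

E[X] = 177843714048000 · (4/9)^{18} = 16764508875398316032000/205891132094649 ≈ 8.14241e+07.


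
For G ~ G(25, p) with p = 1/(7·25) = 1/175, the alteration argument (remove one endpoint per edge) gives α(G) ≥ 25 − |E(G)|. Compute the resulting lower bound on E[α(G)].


E[|E(G)|] = C(25, 2)·p = 300 · (1/175) = 12/7.
E[α(G)] ≥ n − E[|E(G)|] = 25 − 12/7 = 163/7.
Numerically: ≈ 23.286.
(This is only a lower bound; the true E[α(G)] may be larger.)

E[α(G)] ≥ 163/7 ≈ 23.286.


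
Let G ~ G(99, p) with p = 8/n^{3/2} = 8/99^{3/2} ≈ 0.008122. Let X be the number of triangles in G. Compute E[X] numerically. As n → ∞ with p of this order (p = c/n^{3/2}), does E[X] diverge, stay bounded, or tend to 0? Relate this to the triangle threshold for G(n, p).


Number of potential triangles: C(99, 3) = 156849.
Each occurs with probability p³ ≈ (0.008122)³ ≈ 5.356876e-07.
By linearity: E[X] = C(99, 3)·p³ ≈ 156849 · 5.356876e-07 ≈ 0.0840.
Since α = 3/2 > 1, p = c/n^{3/2} = o(1/n) is below the triangle threshold p ~ 1/n. Asymptotically E[X] ~ (c³/6)·n^{3(1−α)} = (8³/6)·n^{-1.5} → 0, so by Markov's inequality G has no triangles w.h.p.

E[X] ≈ 0.0840; in regime p = Θ(1/n^{3/2}) E[X] tends to 0 (below the triangle threshold p ~ 1/n).


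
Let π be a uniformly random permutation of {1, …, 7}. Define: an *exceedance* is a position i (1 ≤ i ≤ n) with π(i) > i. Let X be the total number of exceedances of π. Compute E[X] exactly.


Write X = Σ_{i=1}^{7} X_i, where X_i = 1_{π(i) > i}.
For each fixed i, π(i) is uniform over {1, …, 7} (marginal of a uniform permutation), so P[π(i) > i] = (n − i)/n. Summing: Σ_{i=1}^{7} (n − i)/n = (0 + 1 + … + 6)/7 = 7(7 − 1)/(2·7) = (7 − 1)/2.
Hence E[X] = Σ_{i=1}^{7} (7 − i)/7 = 3 ≈ 3.0000.

E[X] = 3 = 3.0000.


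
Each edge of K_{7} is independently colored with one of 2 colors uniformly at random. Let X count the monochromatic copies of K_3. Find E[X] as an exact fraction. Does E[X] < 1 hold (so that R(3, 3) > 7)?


E[X] = C(7, 3) · 2^{1 − 3} = 35 · 2^{−2} = 35/4.
As a reduced fraction: E[X] = 35/4 ≈ 8.75000.
Is E[X] < 1? NO.
Since E[X] ≥ 1, the first-moment bound is inconclusive at n = 7; it does NOT by itself certify R(3, 3) > 7.

E[X] = 35/4 ≈ 8.75000; E[X] ≥ 1; first-moment method inconclusive here.


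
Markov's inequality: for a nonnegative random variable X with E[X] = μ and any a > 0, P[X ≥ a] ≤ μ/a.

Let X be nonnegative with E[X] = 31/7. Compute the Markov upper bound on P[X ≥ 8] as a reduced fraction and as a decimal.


μ = E[X] = 31/7, a = 8.
Markov: P[X ≥ 8] ≤ μ/a = (31/7)/8 = 31/56.
Numerically: ≈ 0.5536.
(Since a = 8 > μ = 4.4286, the bound 31/56 is < 1 and informative.)

P[X ≥ 8] ≤ 31/56 ≈ 0.5536.


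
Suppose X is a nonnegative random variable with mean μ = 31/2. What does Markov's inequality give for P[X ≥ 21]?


μ = E[X] = 31/2, a = 21.
Markov: P[X ≥ 21] ≤ μ/a = (31/2)/21 = 31/42.
Numerically: ≈ 0.738.
(Since a = 21 > μ = 15.500, the bound 31/42 is < 1 and informative.)

P[X ≥ 21] ≤ 31/42 ≈ 0.738.


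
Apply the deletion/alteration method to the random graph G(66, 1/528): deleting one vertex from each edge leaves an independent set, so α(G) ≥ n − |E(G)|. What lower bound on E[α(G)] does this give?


E[|E(G)|] = C(66, 2)·p = 2145 · (1/528) = 65/16.
E[α(G)] ≥ n − E[|E(G)|] = 66 − 65/16 = 991/16.
Numerically: ≈ 61.9375.
(This is only a lower bound; the true E[α(G)] may be larger.)

E[α(G)] ≥ 991/16 ≈ 61.9375.


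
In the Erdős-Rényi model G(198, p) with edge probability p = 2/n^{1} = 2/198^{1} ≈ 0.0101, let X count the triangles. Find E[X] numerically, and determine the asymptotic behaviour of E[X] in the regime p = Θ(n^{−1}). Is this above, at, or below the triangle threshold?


Number of potential triangles: C(198, 3) = 1274196.
Each occurs with probability p³ ≈ (0.0101)³ ≈ 1.03061e-06.
By linearity: E[X] = C(198, 3)·p³ ≈ 1274196 · 1.03061e-06 ≈ 1.313.
Here α = 1, so p = 2/n is exactly at the triangle threshold p ~ 1/n. Asymptotically E[X] → c³/6 = 2³/6 = 4/3 ≈ 1.333, a bounded constant. In this regime the triangle count is asymptotically Poisson(c³/6).

E[X] ≈ 1.313; in regime p = Θ(1/n^{1}) E[X] stays bounded (at the triangle threshold p ~ 1/n).


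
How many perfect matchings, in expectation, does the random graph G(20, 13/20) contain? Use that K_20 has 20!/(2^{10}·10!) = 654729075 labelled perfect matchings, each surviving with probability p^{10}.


K_20 has 20!/(2^{10}·10!) = 654729075 labelled perfect matchings.
For each such perfect matching H, let X_H = 1 if all 10 edges of H are present in G. Then P[X_H = 1] = p^{10} = (13/20)^{10} = 137858491849/10240000000000.
By linearity: E[X] = Σ_H E[X_H] = 654729075 · p^{10} = 654729075 · 137858491849/10240000000000 = 3610398513967632387/409600000000.
Numerically: E[X] ≈ 8.81e+06.

E[X] = 654729075 · (13/20)^{10} = 3610398513967632387/409600000000 ≈ 8.81e+06.


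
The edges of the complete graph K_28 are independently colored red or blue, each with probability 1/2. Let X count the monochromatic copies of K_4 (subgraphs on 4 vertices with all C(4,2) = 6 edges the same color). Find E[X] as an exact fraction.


Let X = Σ_S X_S over the C(28, 4) = 20475 subsets S of size 4, where X_S = 1 if the K_4 on S is monochromatic.
For a fixed S, the K_4 on S has C(4, 2) = 6 edges. P[all 6 edges red] = (1/2)^6, and likewise for blue, so P[monochromatic] = 2·(1/2)^6 = 2^{1 − 6} = 1/32.
By linearity: E[X] = C(28, 4) · 2^{1 − 6} = 20475 · 1/32 = 20475/32.
Numerically: E[X] ≈ 639.8438.

E[X] = C(28,4)·2^(1−C(4,2)) = 20475/32 ≈ 639.8438.


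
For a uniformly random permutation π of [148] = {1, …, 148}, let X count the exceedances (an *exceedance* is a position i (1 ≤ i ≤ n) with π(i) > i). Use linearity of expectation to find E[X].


Write X = Σ_{i=1}^{148} X_i, where X_i = 1_{π(i) > i}.
For each fixed i, π(i) is uniform over {1, …, 148} (marginal of a uniform permutation), so P[π(i) > i] = (n − i)/n. Summing: Σ_{i=1}^{148} (n − i)/n = (0 + 1 + … + 147)/148 = 148(148 − 1)/(2·148) = (148 − 1)/2.
Hence E[X] = Σ_{i=1}^{148} (148 − i)/148 = 147/2 ≈ 73.500000.

E[X] = 147/2 = 73.500000.


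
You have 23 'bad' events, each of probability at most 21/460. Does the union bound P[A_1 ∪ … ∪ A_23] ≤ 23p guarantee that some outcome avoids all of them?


Union bound: P[∪_{i=1}^{23} A_i] ≤ Σ_i P[A_i] ≤ 23·p = 23·(21/460) = 21/20.
Numerically: 21/20 ≈ 1.0500.
Is 21/20 < 1? NO.
Since the bound 21/20 is ≥ 1, the union bound is uninformative here; it does NOT by itself certify existence.

23·p = 21/20 ≈ 1.0500; existence NOT certified by the union bound.


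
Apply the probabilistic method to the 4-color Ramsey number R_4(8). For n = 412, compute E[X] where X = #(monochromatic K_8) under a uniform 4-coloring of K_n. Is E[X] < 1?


E[X] = C(412, 8) · 4^{1 − 28} = 19229204065337145 · 4^{−27} = 19229204065337145/18014398509481984.
As a reduced fraction: E[X] = 19229204065337145/18014398509481984 ≈ 1.06744.
Is E[X] < 1? NO.
Since E[X] ≥ 1, the first-moment bound is inconclusive at n = 412; it does NOT by itself certify R_4(8) > 412.

E[X] = 19229204065337145/18014398509481984 ≈ 1.06744; E[X] ≥ 1; first-moment method inconclusive here.


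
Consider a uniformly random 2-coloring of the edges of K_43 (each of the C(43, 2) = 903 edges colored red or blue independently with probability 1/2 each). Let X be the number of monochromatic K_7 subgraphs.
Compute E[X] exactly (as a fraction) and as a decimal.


Let X = Σ_S X_S over the C(43, 7) = 32224114 subsets S of size 7, where X_S = 1 if the K_7 on S is monochromatic.
For a fixed S, the K_7 on S has C(7, 2) = 21 edges. P[all 21 edges red] = (1/2)^21, and likewise for blue, so P[monochromatic] = 2·(1/2)^21 = 2^{1 − 21} = 1/1048576.
By linearity of expectation: E[X] = C(43, 7) · 2^{1 − 21} = 32224114 · 1/1048576 = 16112057/524288.
Numerically: E[X] ≈ 30.731310.

E[X] = C(43,7)·2^(1−C(7,2)) = 16112057/524288 ≈ 30.731310.


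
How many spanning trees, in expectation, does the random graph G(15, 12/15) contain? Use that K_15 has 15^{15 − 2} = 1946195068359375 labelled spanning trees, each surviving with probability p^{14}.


K_15 has 15^{15 − 2} = 1946195068359375 labelled spanning trees.
For each such spanning tree H, let X_H = 1 if all 14 edges of H are present in G. Then P[X_H = 1] = p^{14} = (4/5)^{14} = 268435456/6103515625.
Summing the indicators: E[X] = Σ_H E[X_H] = 1946195068359375 · p^{14} = 1946195068359375 · 268435456/6103515625 = 427972821516288/5.
Numerically: E[X] ≈ 8.559e+13.

E[X] = 1946195068359375 · (4/5)^{14} = 427972821516288/5 ≈ 8.559e+13.


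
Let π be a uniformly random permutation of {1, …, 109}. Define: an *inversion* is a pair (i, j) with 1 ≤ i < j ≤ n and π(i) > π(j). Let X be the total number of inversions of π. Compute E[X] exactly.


Write X = Σ X_I over the C(109, 2) = 5886 pairs i < j, with X_I the indicator of one inversion.
There are 5886 indicators.
For each fixed pair i < j, the values π(i) and π(j) are two distinct elements of {1, …, 109} in uniformly random order; by symmetry P[π(i) > π(j)] = 1/2.
By linearity: E[X] = 5886 · (1/2) = C(109, 2) · (1/2) = 5886/2 = 2943 ≈ 2943.00000.

E[X] = 2943 = 2943.00000.


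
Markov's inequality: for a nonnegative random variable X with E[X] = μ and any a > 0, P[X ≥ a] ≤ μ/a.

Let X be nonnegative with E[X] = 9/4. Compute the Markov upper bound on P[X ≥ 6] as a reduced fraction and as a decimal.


μ = E[X] = 9/4, a = 6.
Markov: P[X ≥ 6] ≤ μ/a = (9/4)/6 = 3/8.
Numerically: ≈ 0.37500.
(Since a = 6 > μ = 2.25000, the bound 3/8 is < 1 and informative.)

P[X ≥ 6] ≤ 3/8 ≈ 0.37500.


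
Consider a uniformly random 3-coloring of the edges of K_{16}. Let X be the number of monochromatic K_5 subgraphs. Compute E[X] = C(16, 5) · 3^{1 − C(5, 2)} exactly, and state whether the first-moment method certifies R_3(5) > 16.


E[X] = C(16, 5) · 3^{1 − 10} = 4368 · 3^{−9} = 4368/19683.
As a reduced fraction: E[X] = 1456/6561 ≈ 0.221917.
Is E[X] < 1? YES.
Since E[X] < 1, there exists a 3-coloring of K_{16} with no monochromatic K_5; hence R_3(5) > 16.

E[X] = 1456/6561 ≈ 0.221917; E[X] < 1, so R_3(5) > 16.


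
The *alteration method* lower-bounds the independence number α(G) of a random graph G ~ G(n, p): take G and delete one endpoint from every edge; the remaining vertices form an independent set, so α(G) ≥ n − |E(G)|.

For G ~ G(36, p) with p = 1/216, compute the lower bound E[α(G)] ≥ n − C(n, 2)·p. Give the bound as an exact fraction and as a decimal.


E[|E(G)|] = C(36, 2)·p = 630 · (1/216) = 35/12.
E[α(G)] ≥ n − E[|E(G)|] = 36 − 35/12 = 397/12.
Numerically: ≈ 33.083333.
(This is only a lower bound; the true E[α(G)] may be larger.)

E[α(G)] ≥ 397/12 ≈ 33.083333.


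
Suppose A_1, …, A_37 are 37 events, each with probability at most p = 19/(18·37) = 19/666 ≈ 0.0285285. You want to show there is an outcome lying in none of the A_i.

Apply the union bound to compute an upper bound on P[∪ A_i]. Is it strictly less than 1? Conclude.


Union bound: P[∪_{i=1}^{37} A_i] ≤ Σ_i P[A_i] ≤ 37·p = 37·(19/666) = 19/18.
Numerically: 19/18 ≈ 1.0555556.
Is 19/18 < 1? NO.
Since the bound 19/18 is ≥ 1, the union bound is uninformative here; it does NOT by itself certify existence.

37·p = 19/18 ≈ 1.0555556; existence NOT certified by the union bound.


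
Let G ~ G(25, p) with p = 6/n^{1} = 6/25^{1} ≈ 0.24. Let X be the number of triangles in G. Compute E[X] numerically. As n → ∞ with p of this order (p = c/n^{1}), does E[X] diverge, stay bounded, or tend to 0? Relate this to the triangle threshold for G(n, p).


Number of potential triangles: C(25, 3) = 2300.
Each occurs with probability p³ ≈ (0.24)³ ≈ 1.3824000e-02.
By linearity: E[X] = C(25, 3)·p³ ≈ 2300 · 1.3824000e-02 ≈ 31.79520.
Here α = 1, so p = 6/n is exactly at the triangle threshold p ~ 1/n. Asymptotically E[X] → c³/6 = 6³/6 = 36 ≈ 36.00000, a bounded constant. In this regime the triangle count is asymptotically Poisson(c³/6).

E[X] ≈ 31.79520; in regime p = Θ(1/n^{1}) E[X] stays bounded (at the triangle threshold p ~ 1/n).


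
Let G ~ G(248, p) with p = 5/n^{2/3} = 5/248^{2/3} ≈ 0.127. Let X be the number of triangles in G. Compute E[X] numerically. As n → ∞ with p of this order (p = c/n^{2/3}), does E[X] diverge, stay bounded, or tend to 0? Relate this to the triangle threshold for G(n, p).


Number of potential triangles: C(248, 3) = 2511496.
Each occurs with probability p³ ≈ (0.127)³ ≈ 2.03239e-03.
By linearity: E[X] = C(248, 3)·p³ ≈ 2511496 · 2.03239e-03 ≈ 5104.335.
Since α = 2/3 < 1, p = c/n^{2/3} ≫ 1/n is above the triangle threshold p ~ 1/n. Asymptotically E[X] ~ (c³/6)·n^{3(1−α)} = (5³/6)·n^{1} → ∞; triangles are abundant w.h.p.

E[X] ≈ 5104.335; in regime p = Θ(1/n^{2/3}) E[X] diverges (above the triangle threshold p ~ 1/n).


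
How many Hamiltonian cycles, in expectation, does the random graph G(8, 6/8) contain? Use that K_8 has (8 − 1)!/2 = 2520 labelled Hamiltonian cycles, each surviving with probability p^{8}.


K_8 has (8 − 1)!/2 = 2520 labelled Hamiltonian cycles.
For each such Hamiltonian cycle H, let X_H = 1 if all 8 edges of H are present in G. Then P[X_H = 1] = p^{8} = (3/4)^{8} = 6561/65536.
By linearity of expectation: E[X] = Σ_H E[X_H] = 2520 · p^{8} = 2520 · 6561/65536 = 2066715/8192.
Numerically: E[X] ≈ 252.3.

E[X] = 2520 · (3/4)^{8} = 2066715/8192 ≈ 252.3.


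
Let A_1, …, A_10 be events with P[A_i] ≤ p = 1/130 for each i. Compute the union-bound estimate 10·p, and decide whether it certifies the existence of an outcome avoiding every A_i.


Union bound: P[∪_{i=1}^{10} A_i] ≤ Σ_i P[A_i] ≤ 10·p = 10·(1/130) = 1/13.
Numerically: 1/13 ≈ 0.07692.
Is 1/13 < 1? YES.
Since P[∪ A_i] ≤ 1/13 < 1, the complement has P[∩ A_i^c] ≥ 1 − 1/13 = 12/13 > 0, so some outcome avoids every A_i.

10·p = 1/13 ≈ 0.07692; existence CERTIFIED by the union bound.


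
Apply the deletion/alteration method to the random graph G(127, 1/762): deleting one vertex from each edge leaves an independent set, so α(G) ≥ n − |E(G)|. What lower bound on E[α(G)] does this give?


E[|E(G)|] = C(127, 2)·p = 8001 · (1/762) = 21/2.
E[α(G)] ≥ n − E[|E(G)|] = 127 − 21/2 = 233/2.
Numerically: ≈ 116.500.
(This is only a lower bound; the true E[α(G)] may be larger.)

E[α(G)] ≥ 233/2 ≈ 116.500.


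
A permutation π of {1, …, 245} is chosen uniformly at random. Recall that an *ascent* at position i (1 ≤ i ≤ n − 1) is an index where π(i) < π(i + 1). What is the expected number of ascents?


Write X = Σ X_I over i = 1, …, 244, with X_I the indicator of one ascent.
There are 244 indicators.
For each fixed i, the pair (π(i), π(i+1)) is a uniformly random ordered pair of distinct values from {1, …, 245}; by symmetry P[π(i) < π(i+1)] = 1/2.
By linearity: E[X] = 244 · (1/2) = (245 − 1) · (1/2) = 122 ≈ 122.00000.

E[X] = 122 = 122.00000.


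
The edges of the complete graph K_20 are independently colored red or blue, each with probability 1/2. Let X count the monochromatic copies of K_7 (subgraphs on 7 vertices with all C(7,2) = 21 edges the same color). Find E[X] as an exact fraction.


Let X = Σ_S X_S over the C(20, 7) = 77520 subsets S of size 7, where X_S = 1 if the K_7 on S is monochromatic.
For a fixed S, the K_7 on S has C(7, 2) = 21 edges. P[all 21 edges red] = (1/2)^21, and likewise for blue, so P[monochromatic] = 2·(1/2)^21 = 2^{1 − 21} = 1/1048576.
By linearity of expectation: E[X] = C(20, 7) · 2^{1 − 21} = 77520 · 1/1048576 = 4845/65536.
Numerically: E[X] ≈ 0.0739.

E[X] = C(20,7)·2^(1−C(7,2)) = 4845/65536 ≈ 0.0739.


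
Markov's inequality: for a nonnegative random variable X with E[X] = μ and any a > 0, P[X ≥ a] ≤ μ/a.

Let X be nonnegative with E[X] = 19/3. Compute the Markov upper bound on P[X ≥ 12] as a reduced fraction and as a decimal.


μ = E[X] = 19/3, a = 12.
Markov: P[X ≥ 12] ≤ μ/a = (19/3)/12 = 19/36.
Numerically: ≈ 0.5278.
(Since a = 12 > μ = 6.3333, the bound 19/36 is < 1 and informative.)

P[X ≥ 12] ≤ 19/36 ≈ 0.5278.


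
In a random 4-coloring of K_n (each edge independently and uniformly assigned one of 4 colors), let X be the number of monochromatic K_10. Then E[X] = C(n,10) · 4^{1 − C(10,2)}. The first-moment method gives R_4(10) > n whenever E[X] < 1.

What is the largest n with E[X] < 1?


We need C(n, 10) · 4^{1 − 45} < 1, i.e. C(n, 10) < 4^{45 − 1} = 309485009821345068724781056.
Check values of n near the boundary:
  n = 2021: C(2021, 10) = 306347841644770462864800616; 306347841644770462864800616 < 309485009821345068724781056? YES
  n = 2022: C(2022, 10) = 307870445231474093395937796; 307870445231474093395937796 < 309485009821345068724781056? YES
  n = 2023: C(2023, 10) = 309399856285778485315440716; 309399856285778485315440716 < 309485009821345068724781056? YES
  n = 2024: C(2024, 10) = 310936101848269937576192656; 310936101848269937576192656 < 309485009821345068724781056? NO
The largest n with C(n, 10) < 309485009821345068724781056 is n = 2023 (where E[X] = 77349964071444621328860179/77371252455336267181195264 ≈ 1.000). Hence R_4(10) > 2023, i.e. R_4(10) ≥ 2024.

Largest n = 2023; hence R_4(10) > 2023.


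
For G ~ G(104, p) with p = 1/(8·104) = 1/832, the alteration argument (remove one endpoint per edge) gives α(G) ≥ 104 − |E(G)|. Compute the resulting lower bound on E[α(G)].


E[|E(G)|] = C(104, 2)·p = 5356 · (1/832) = 103/16.
E[α(G)] ≥ n − E[|E(G)|] = 104 − 103/16 = 1561/16.
Numerically: ≈ 97.5625.
(This is only a lower bound; the true E[α(G)] may be larger.)

E[α(G)] ≥ 1561/16 ≈ 97.5625.


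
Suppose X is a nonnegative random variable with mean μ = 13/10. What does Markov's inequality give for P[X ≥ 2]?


μ = E[X] = 13/10, a = 2.
Markov: P[X ≥ 2] ≤ μ/a = (13/10)/2 = 13/20.
Numerically: ≈ 0.650.
(Since a = 2 > μ = 1.300, the bound 13/20 is < 1 and informative.)

P[X ≥ 2] ≤ 13/20 ≈ 0.650.


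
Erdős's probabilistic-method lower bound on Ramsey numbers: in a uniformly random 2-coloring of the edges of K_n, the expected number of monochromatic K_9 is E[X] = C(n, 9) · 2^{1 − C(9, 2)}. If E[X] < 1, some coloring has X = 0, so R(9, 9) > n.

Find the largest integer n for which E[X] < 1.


We need C(n, 9) · 2^{1 − 36} < 1, i.e. C(n, 9) < 2^{36 − 1} = 34359738368.
Check values of n near the boundary:
  n = 61: C(61, 9) = 17341763505; 17341763505 < 34359738368? YES
  n = 62: C(62, 9) = 20286591270; 20286591270 < 34359738368? YES
  n = 63: C(63, 9) = 23667689815; 23667689815 < 34359738368? YES
  n = 64: C(64, 9) = 27540584512; 27540584512 < 34359738368? YES
  n = 65: C(65, 9) = 31966749880; 31966749880 < 34359738368? YES
  n = 66: C(66, 9) = 37014131440; 37014131440 < 34359738368? NO
  n = 67: C(67, 9) = 42757703560; 42757703560 < 34359738368? NO
  n = 68: C(68, 9) = 49280065120; 49280065120 < 34359738368? NO
The largest n with C(n, 9) < 34359738368 is n = 65 (where E[X] = 3995843735/4294967296 ≈ 0.9303549). Hence R(9, 9) > 65, i.e. R(9, 9) ≥ 66.

Largest n = 65; hence R(9, 9) > 65.
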